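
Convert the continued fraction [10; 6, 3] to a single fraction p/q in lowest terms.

193/19

Fold from the inside: start with 3/1.
  6 + 1/3 = 19/3
  10 + 3/19 = 193/19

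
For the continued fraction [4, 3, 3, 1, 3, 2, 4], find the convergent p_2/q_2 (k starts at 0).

Using pₖ = aₖpₖ₋₁ + pₖ₋₂, qₖ = aₖqₖ₋₁ + qₖ₋₂ (with p₋₁=1, p₋₂=0, q₋₁=0, q₋₂=1):
  k=0: a=4, p=4, q=1
  k=1: a=3, p=13, q=3
  k=2: a=3, p=43, q=10

43/10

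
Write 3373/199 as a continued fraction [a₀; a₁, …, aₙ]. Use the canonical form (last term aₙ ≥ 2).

3373 = 16×199 + 189
199 = 1×189 + 10
189 = 18×10 + 9
10 = 1×9 + 1
9 = 9×1 + 0  (stop)
So 3373/199 = [16; 1, 18, 1, 9].

[16; 1, 18, 1, 9]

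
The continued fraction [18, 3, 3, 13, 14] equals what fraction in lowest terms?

34259/1872

Using pₖ = aₖpₖ₋₁ + pₖ₋₂ and qₖ = aₖqₖ₋₁ + qₖ₋₂:
  k=0: a=18, p=18, q=1
  k=1: a=3, p=55, q=3
  k=2: a=3, p=183, q=10
  k=3: a=13, p=2434, q=133
  k=4: a=14, p=34259, q=1872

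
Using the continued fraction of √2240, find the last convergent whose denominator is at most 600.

10081/213

√2240 = [47; 3, 23, 3, 94, …] (period length 4).
Convergents:
  p_0/q_0 = 47/1
  p_1/q_1 = 142/3
  p_2/q_2 = 3313/70
  p_3/q_3 = 10081/213
  p_4/q_4 = 950927/20092
q_3 = 213 ≤ 600 < 20092 = q_4, so the answer is 10081/213.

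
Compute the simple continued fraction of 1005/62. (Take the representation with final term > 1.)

[16; 4, 1, 3, 3]

1005 = 16×62 + 13
62 = 4×13 + 10
13 = 1×10 + 3
10 = 3×3 + 1
3 = 3×1 + 0  (stop)
So 1005/62 = [16; 4, 1, 3, 3].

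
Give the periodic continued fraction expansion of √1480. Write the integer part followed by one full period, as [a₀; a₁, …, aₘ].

[38; 2, 8, 19, 8, 2, 76]

a₀ = ⌊√1480⌋ = 38.
With m₀=0, d₀=1 and mₖ₊₁ = dₖaₖ − mₖ, dₖ₊₁ = (n − mₖ₊₁²)/dₖ, aₖ₊₁ = ⌊(a₀+mₖ₊₁)/dₖ₊₁⌋:
  k=1: m=38, d=36, a=2
  k=2: m=34, d=9, a=8
  k=3: m=38, d=4, a=19
  k=4: m=38, d=9, a=8
  k=5: m=34, d=36, a=2
  k=6: m=38, d=1, a=76
d=1 and a=2a₀=76 at k=6, so the next step gives (m, d) = (38, 36) again — its k=1 value — and the period has length 6.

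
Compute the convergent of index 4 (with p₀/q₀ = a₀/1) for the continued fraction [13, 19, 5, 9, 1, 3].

12778/979

Using pₖ = aₖpₖ₋₁ + pₖ₋₂, qₖ = aₖqₖ₋₁ + qₖ₋₂ (with p₋₁=1, p₋₂=0, q₋₁=0, q₋₂=1):
  k=0: a=13, p=13, q=1
  k=1: a=19, p=248, q=19
  k=2: a=5, p=1253, q=96
  k=3: a=9, p=11525, q=883
  k=4: a=1, p=12778, q=979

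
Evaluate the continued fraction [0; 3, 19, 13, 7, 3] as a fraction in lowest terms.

Using pₖ = aₖpₖ₋₁ + pₖ₋₂ and qₖ = aₖqₖ₋₁ + qₖ₋₂:
  k=0: a=0, p=0, q=1
  k=1: a=3, p=1, q=3
  k=2: a=19, p=19, q=58
  k=3: a=13, p=248, q=757
  k=4: a=7, p=1755, q=5357
  k=5: a=3, p=5513, q=16828

5513/16828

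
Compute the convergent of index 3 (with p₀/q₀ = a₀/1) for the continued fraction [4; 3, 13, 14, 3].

2435/563

Using pₖ = aₖpₖ₋₁ + pₖ₋₂, qₖ = aₖqₖ₋₁ + qₖ₋₂ (with p₋₁=1, p₋₂=0, q₋₁=0, q₋₂=1):
  k=0: a=4, p=4, q=1
  k=1: a=3, p=13, q=3
  k=2: a=13, p=173, q=40
  k=3: a=14, p=2435, q=563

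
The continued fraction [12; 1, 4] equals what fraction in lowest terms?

Fold from the inside: start with 4/1.
  1 + 1/4 = 5/4
  12 + 4/5 = 64/5

64/5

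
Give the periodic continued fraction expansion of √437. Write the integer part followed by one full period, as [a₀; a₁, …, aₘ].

[20; 1, 9, 2, 9, 1, 40]

a₀ = ⌊√437⌋ = 20.
With m₀=0, d₀=1 and mₖ₊₁ = dₖaₖ − mₖ, dₖ₊₁ = (n − mₖ₊₁²)/dₖ, aₖ₊₁ = ⌊(a₀+mₖ₊₁)/dₖ₊₁⌋:
  k=1: m=20, d=37, a=1
  k=2: m=17, d=4, a=9
  k=3: m=19, d=19, a=2
  k=4: m=19, d=4, a=9
  k=5: m=17, d=37, a=1
  k=6: m=20, d=1, a=40
d=1 and a=2a₀=40 at k=6, so the next step gives (m, d) = (20, 37) again — its k=1 value — and the period has length 6.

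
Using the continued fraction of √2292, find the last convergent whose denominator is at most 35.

√2292 = [47; 1, 6, 1, 94, …] (period length 4).
Convergents:
  p_0/q_0 = 47/1
  p_1/q_1 = 48/1
  p_2/q_2 = 335/7
  p_3/q_3 = 383/8
  p_4/q_4 = 36337/759
q_3 = 8 ≤ 35 < 759 = q_4, so the answer is 383/8.

383/8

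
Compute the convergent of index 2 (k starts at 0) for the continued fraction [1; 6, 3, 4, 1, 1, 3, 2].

22/19

Using pₖ = aₖpₖ₋₁ + pₖ₋₂, qₖ = aₖqₖ₋₁ + qₖ₋₂ (with p₋₁=1, p₋₂=0, q₋₁=0, q₋₂=1):
  k=0: a=1, p=1, q=1
  k=1: a=6, p=7, q=6
  k=2: a=3, p=22, q=19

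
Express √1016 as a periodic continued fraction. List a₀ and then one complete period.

[31; 1, 6, 1, 62]

a₀ = ⌊√1016⌋ = 31.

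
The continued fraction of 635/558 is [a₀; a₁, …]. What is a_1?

635 = 1·558 + 77   →  a_0 = 1
558 = 7·77 + 19   →  a_1 = 7

7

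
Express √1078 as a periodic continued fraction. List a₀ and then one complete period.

a₀ = ⌊√1078⌋ = 32.
With m₀=0, d₀=1 and mₖ₊₁ = dₖaₖ − mₖ, dₖ₊₁ = (n − mₖ₊₁²)/dₖ, aₖ₊₁ = ⌊(a₀+mₖ₊₁)/dₖ₊₁⌋:
  k=1: m=32, d=54, a=1
  k=2: m=22, d=11, a=4
  k=3: m=22, d=54, a=1
  k=4: m=32, d=1, a=64
d=1 and a=2a₀=64 at k=4, so the next step gives (m, d) = (32, 54) again — its k=1 value — and the period has length 4.

[32; 1, 4, 1, 64]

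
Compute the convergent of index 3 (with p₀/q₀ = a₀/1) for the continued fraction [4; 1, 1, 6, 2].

Using pₖ = aₖpₖ₋₁ + pₖ₋₂, qₖ = aₖqₖ₋₁ + qₖ₋₂ (with p₋₁=1, p₋₂=0, q₋₁=0, q₋₂=1):
  k=0: a=4, p=4, q=1
  k=1: a=1, p=5, q=1
  k=2: a=1, p=9, q=2
  k=3: a=6, p=59, q=13

59/13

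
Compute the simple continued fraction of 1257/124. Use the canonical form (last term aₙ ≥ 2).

[10; 7, 3, 2, 2]

1257 = 10×124 + 17
124 = 7×17 + 5
17 = 3×5 + 2
5 = 2×2 + 1
2 = 2×1 + 0  (stop)
So 1257/124 = [10; 7, 3, 2, 2].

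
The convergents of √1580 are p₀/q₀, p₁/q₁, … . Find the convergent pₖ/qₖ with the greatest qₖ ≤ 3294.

√1580 = [39; 1, 2, 1, 78, …] (period length 4).
Convergents:
  p_0/q_0 = 39/1
  p_1/q_1 = 40/1
  p_2/q_2 = 119/3
  p_3/q_3 = 159/4
  p_4/q_4 = 12521/315
  p_5/q_5 = 12680/319
  p_6/q_6 = 37881/953
  p_7/q_7 = 50561/1272
  p_8/q_8 = 3981639/100169
q_7 = 1272 ≤ 3294 < 100169 = q_8, so the answer is 50561/1272.

50561/1272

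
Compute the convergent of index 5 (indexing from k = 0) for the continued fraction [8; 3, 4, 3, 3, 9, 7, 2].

10744/1293

Using pₖ = aₖpₖ₋₁ + pₖ₋₂, qₖ = aₖqₖ₋₁ + qₖ₋₂ (with p₋₁=1, p₋₂=0, q₋₁=0, q₋₂=1):
  k=0: a=8, p=8, q=1
  k=1: a=3, p=25, q=3
  k=2: a=4, p=108, q=13
  k=3: a=3, p=349, q=42
  k=4: a=3, p=1155, q=139
  k=5: a=9, p=10744, q=1293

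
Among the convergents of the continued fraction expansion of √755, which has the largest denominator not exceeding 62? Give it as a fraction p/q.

√755 = [27; 2, 10, 2, 54, …] (period length 4).
Convergents:
  p_0/q_0 = 27/1
  p_1/q_1 = 55/2
  p_2/q_2 = 577/21
  p_3/q_3 = 1209/44
  p_4/q_4 = 65863/2397
q_3 = 44 ≤ 62 < 2397 = q_4, so the answer is 1209/44.

1209/44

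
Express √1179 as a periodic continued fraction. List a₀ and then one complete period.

[34; 2, 1, 33, 1, 2, 68]

a₀ = ⌊√1179⌋ = 34.
With m₀=0, d₀=1 and mₖ₊₁ = dₖaₖ − mₖ, dₖ₊₁ = (n − mₖ₊₁²)/dₖ, aₖ₊₁ = ⌊(a₀+mₖ₊₁)/dₖ₊₁⌋:
  k=1: m=34, d=23, a=2
  k=2: m=12, d=45, a=1
  k=3: m=33, d=2, a=33
  k=4: m=33, d=45, a=1
  k=5: m=12, d=23, a=2
  k=6: m=34, d=1, a=68
d=1 and a=2a₀=68 at k=6, so the next step gives (m, d) = (34, 23) again — its k=1 value — and the period has length 6.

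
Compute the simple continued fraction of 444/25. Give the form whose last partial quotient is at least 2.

444 = 17*25 + 19
25 = 1*19 + 6
19 = 3*6 + 1
6 = 6*1 + 0  (stop)
So 444/25 = [17; 1, 3, 6].

[17; 1, 3, 6]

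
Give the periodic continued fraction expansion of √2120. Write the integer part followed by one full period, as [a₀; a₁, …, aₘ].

[46; 23, 92]

a₀ = ⌊√2120⌋ = 46.
With m₀=0, d₀=1 and mₖ₊₁ = dₖaₖ − mₖ, dₖ₊₁ = (n − mₖ₊₁²)/dₖ, aₖ₊₁ = ⌊(a₀+mₖ₊₁)/dₖ₊₁⌋:
  k=1: m=46, d=4, a=23
  k=2: m=46, d=1, a=92
d=1 and a=2a₀=92 at k=2, so the next step gives (m, d) = (46, 4) again — its k=1 value — and the period has length 2.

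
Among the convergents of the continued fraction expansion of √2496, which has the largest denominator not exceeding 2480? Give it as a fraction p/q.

123601/2474

√2496 = [49; 1, 23, 1, 98, …] (period length 4).
Convergents:
  p_0/q_0 = 49/1
  p_1/q_1 = 50/1
  p_2/q_2 = 1199/24
  p_3/q_3 = 1249/25
  p_4/q_4 = 123601/2474
  p_5/q_5 = 124850/2499
q_4 = 2474 ≤ 2480 < 2499 = q_5, so the answer is 123601/2474.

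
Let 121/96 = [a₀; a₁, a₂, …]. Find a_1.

3

121 = 1·96 + 25   →  a_0 = 1
96 = 3·25 + 21   →  a_1 = 3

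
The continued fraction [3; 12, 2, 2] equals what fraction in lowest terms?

191/62

Using pₖ = aₖpₖ₋₁ + pₖ₋₂ and qₖ = aₖqₖ₋₁ + qₖ₋₂:
  k=0: a=3, p=3, q=1
  k=1: a=12, p=37, q=12
  k=2: a=2, p=77, q=25
  k=3: a=2, p=191, q=62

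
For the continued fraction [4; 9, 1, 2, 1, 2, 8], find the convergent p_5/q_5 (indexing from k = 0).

439/107

Using pₖ = aₖpₖ₋₁ + pₖ₋₂, qₖ = aₖqₖ₋₁ + qₖ₋₂ (with p₋₁=1, p₋₂=0, q₋₁=0, q₋₂=1):
  k=0: a=4, p=4, q=1
  k=1: a=9, p=37, q=9
  k=2: a=1, p=41, q=10
  k=3: a=2, p=119, q=29
  k=4: a=1, p=160, q=39
  k=5: a=2, p=439, q=107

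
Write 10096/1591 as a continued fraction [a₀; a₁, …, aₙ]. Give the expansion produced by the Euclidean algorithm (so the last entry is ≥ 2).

[6; 2, 1, 8, 3, 9, 2]

10096 = 6·1591 + 550
1591 = 2·550 + 491
550 = 1·491 + 59
491 = 8·59 + 19
59 = 3·19 + 2
19 = 9·2 + 1
2 = 2·1 + 0  (stop)
So 10096/1591 = [6; 2, 1, 8, 3, 9, 2].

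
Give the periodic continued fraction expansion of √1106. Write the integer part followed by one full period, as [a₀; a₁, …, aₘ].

a₀ = ⌊√1106⌋ = 33.
With m₀=0, d₀=1 and mₖ₊₁ = dₖaₖ − mₖ, dₖ₊₁ = (n − mₖ₊₁²)/dₖ, aₖ₊₁ = ⌊(a₀+mₖ₊₁)/dₖ₊₁⌋:
  k=1: m=33, d=17, a=3
  k=2: m=18, d=46, a=1
  k=3: m=28, d=7, a=8
  k=4: m=28, d=46, a=1
  k=5: m=18, d=17, a=3
  k=6: m=33, d=1, a=66
d=1 and a=2a₀=66 at k=6, so the next step gives (m, d) = (33, 17) again — its k=1 value — and the period has length 6.

[33; 3, 1, 8, 1, 3, 66]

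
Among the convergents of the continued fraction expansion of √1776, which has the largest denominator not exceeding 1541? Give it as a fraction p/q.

√1776 = [42; 7, 84, …] (period length 2).
Convergents:
  p_0/q_0 = 42/1
  p_1/q_1 = 295/7
  p_2/q_2 = 24822/589
  p_3/q_3 = 174049/4130
q_2 = 589 ≤ 1541 < 4130 = q_3, so the answer is 24822/589.

24822/589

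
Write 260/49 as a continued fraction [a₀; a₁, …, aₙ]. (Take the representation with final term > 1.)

260 = 5·49 + 15
49 = 3·15 + 4
15 = 3·4 + 3
4 = 1·3 + 1
3 = 3·1 + 0  (stop)
So 260/49 = [5; 3, 3, 1, 3].

[5; 3, 3, 1, 3]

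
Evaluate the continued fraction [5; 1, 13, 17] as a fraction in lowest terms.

Using pₖ = aₖpₖ₋₁ + pₖ₋₂ and qₖ = aₖqₖ₋₁ + qₖ₋₂:
  k=0: a=5, p=5, q=1
  k=1: a=1, p=6, q=1
  k=2: a=13, p=83, q=14
  k=3: a=17, p=1417, q=239

1417/239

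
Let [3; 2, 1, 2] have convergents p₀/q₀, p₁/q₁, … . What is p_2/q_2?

10/3

Using pₖ = aₖpₖ₋₁ + pₖ₋₂, qₖ = aₖqₖ₋₁ + qₖ₋₂ (with p₋₁=1, p₋₂=0, q₋₁=0, q₋₂=1):
  k=0: a=3, p=3, q=1
  k=1: a=2, p=7, q=2
  k=2: a=1, p=10, q=3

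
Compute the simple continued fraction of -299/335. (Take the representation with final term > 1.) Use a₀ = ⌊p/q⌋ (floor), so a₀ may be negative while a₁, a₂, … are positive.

[-1; 9, 3, 3, 1, 2]

-299 = -1*335 + 36
335 = 9*36 + 11
36 = 3*11 + 3
11 = 3*3 + 2
3 = 1*2 + 1
2 = 2*1 + 0  (stop)
So -299/335 = [-1; 9, 3, 3, 1, 2].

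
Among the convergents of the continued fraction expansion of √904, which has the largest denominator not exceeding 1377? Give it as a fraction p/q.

√904 = [30; 15, 60, …] (period length 2).
Convergents:
  p_0/q_0 = 30/1
  p_1/q_1 = 451/15
  p_2/q_2 = 27090/901
  p_3/q_3 = 406801/13530
q_2 = 901 ≤ 1377 < 13530 = q_3, so the answer is 27090/901.

27090/901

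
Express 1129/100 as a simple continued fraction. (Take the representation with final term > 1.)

1129 = 11·100 + 29
100 = 3·29 + 13
29 = 2·13 + 3
13 = 4·3 + 1
3 = 3·1 + 0  (stop)
So 1129/100 = [11; 3, 2, 4, 3].

[11; 3, 2, 4, 3]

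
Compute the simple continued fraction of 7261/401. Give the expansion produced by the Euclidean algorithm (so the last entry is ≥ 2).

7261 = 18×401 + 43
401 = 9×43 + 14
43 = 3×14 + 1
14 = 14×1 + 0  (stop)
So 7261/401 = [18; 9, 3, 14].

[18; 9, 3, 14]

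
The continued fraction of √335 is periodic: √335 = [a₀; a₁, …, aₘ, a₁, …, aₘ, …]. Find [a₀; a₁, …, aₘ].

a₀ = ⌊√335⌋ = 18.
With m₀=0, d₀=1 and mₖ₊₁ = dₖaₖ − mₖ, dₖ₊₁ = (n − mₖ₊₁²)/dₖ, aₖ₊₁ = ⌊(a₀+mₖ₊₁)/dₖ₊₁⌋:
  k=1: m=18, d=11, a=3
  k=2: m=15, d=10, a=3
  k=3: m=15, d=11, a=3
  k=4: m=18, d=1, a=36
d=1 and a=2a₀=36 at k=4, so the next step gives (m, d) = (18, 11) again — its k=1 value — and the period has length 4.

[18; 3, 3, 3, 36]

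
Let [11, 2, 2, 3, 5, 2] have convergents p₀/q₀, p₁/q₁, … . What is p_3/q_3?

194/17

Using pₖ = aₖpₖ₋₁ + pₖ₋₂, qₖ = aₖqₖ₋₁ + qₖ₋₂ (with p₋₁=1, p₋₂=0, q₋₁=0, q₋₂=1):
  k=0: a=11, p=11, q=1
  k=1: a=2, p=23, q=2
  k=2: a=2, p=57, q=5
  k=3: a=3, p=194, q=17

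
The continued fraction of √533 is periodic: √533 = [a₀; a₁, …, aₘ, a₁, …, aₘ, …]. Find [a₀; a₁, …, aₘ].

a₀ = ⌊√533⌋ = 23.
With m₀=0, d₀=1 and mₖ₊₁ = dₖaₖ − mₖ, dₖ₊₁ = (n − mₖ₊₁²)/dₖ, aₖ₊₁ = ⌊(a₀+mₖ₊₁)/dₖ₊₁⌋:
  k=1: m=23, d=4, a=11
  k=2: m=21, d=23, a=1
  k=3: m=2, d=23, a=1
  k=4: m=21, d=4, a=11
  k=5: m=23, d=1, a=46
d=1 and a=2a₀=46 at k=5, so the next step gives (m, d) = (23, 4) again — its k=1 value — and the period has length 5.

[23; 11, 1, 1, 11, 46]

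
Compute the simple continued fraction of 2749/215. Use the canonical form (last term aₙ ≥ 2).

2749 = 12·215 + 169
215 = 1·169 + 46
169 = 3·46 + 31
46 = 1·31 + 15
31 = 2·15 + 1
15 = 15·1 + 0  (stop)
So 2749/215 = [12; 1, 3, 1, 2, 15].

[12; 1, 3, 1, 2, 15]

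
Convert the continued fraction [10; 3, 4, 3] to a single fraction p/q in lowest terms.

Using pₖ = aₖpₖ₋₁ + pₖ₋₂ and qₖ = aₖqₖ₋₁ + qₖ₋₂:
  k=0: a=10, p=10, q=1
  k=1: a=3, p=31, q=3
  k=2: a=4, p=134, q=13
  k=3: a=3, p=433, q=42

433/42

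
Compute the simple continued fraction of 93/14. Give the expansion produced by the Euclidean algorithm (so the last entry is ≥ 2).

[6; 1, 1, 1, 4]

93 = 6*14 + 9
14 = 1*9 + 5
9 = 1*5 + 4
5 = 1*4 + 1
4 = 4*1 + 0  (stop)
So 93/14 = [6; 1, 1, 1, 4].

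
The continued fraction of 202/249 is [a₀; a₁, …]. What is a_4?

2

202 = 0·249 + 202   →  a_0 = 0
249 = 1·202 + 47   →  a_1 = 1
202 = 4·47 + 14   →  a_2 = 4
47 = 3·14 + 5   →  a_3 = 3
14 = 2·5 + 4   →  a_4 = 2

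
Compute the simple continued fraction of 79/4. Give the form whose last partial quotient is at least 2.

[19; 1, 3]

79 = 19*4 + 3
4 = 1*3 + 1
3 = 3*1 + 0  (stop)
So 79/4 = [19; 1, 3].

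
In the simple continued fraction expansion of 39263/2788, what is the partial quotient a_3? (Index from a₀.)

2

39263 = 14·2788 + 231   →  a_0 = 14
2788 = 12·231 + 16   →  a_1 = 12
231 = 14·16 + 7   →  a_2 = 14
16 = 2·7 + 2   →  a_3 = 2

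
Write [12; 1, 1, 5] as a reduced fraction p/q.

Using pₖ = aₖpₖ₋₁ + pₖ₋₂ and qₖ = aₖqₖ₋₁ + qₖ₋₂:
  k=0: a=12, p=12, q=1
  k=1: a=1, p=13, q=1
  k=2: a=1, p=25, q=2
  k=3: a=5, p=138, q=11

138/11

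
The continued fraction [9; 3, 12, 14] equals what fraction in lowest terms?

Fold from the inside: start with 14/1.
  12 + 1/14 = 169/14
  3 + 14/169 = 521/169
  9 + 169/521 = 4858/521

4858/521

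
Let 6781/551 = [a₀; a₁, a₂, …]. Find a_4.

5

6781 = 12·551 + 169   →  a_0 = 12
551 = 3·169 + 44   →  a_1 = 3
169 = 3·44 + 37   →  a_2 = 3
44 = 1·37 + 7   →  a_3 = 1
37 = 5·7 + 2   →  a_4 = 5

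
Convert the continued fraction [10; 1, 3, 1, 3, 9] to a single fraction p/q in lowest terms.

Fold from the inside: start with 9/1.
  3 + 1/9 = 28/9
  1 + 9/28 = 37/28
  3 + 28/37 = 139/37
  1 + 37/139 = 176/139
  10 + 139/176 = 1899/176

1899/176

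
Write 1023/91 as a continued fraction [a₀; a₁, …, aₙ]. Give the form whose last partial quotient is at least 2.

1023 = 11·91 + 22
91 = 4·22 + 3
22 = 7·3 + 1
3 = 3·1 + 0  (stop)
So 1023/91 = [11; 4, 7, 3].

[11; 4, 7, 3]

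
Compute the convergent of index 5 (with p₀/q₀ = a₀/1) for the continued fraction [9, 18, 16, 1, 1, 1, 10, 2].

Using pₖ = aₖpₖ₋₁ + pₖ₋₂, qₖ = aₖqₖ₋₁ + qₖ₋₂ (with p₋₁=1, p₋₂=0, q₋₁=0, q₋₂=1):
  k=0: a=9, p=9, q=1
  k=1: a=18, p=163, q=18
  k=2: a=16, p=2617, q=289
  k=3: a=1, p=2780, q=307
  k=4: a=1, p=5397, q=596
  k=5: a=1, p=8177, q=903

8177/903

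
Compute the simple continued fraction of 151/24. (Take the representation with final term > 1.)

[6; 3, 2, 3]

151 = 6*24 + 7
24 = 3*7 + 3
7 = 2*3 + 1
3 = 3*1 + 0  (stop)
So 151/24 = [6; 3, 2, 3].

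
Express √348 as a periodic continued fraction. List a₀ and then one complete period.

[18; 1, 1, 1, 8, 1, 1, 1, 36]

a₀ = ⌊√348⌋ = 18.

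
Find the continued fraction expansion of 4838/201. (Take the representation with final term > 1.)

[24; 14, 2, 1, 4]

4838 = 24×201 + 14
201 = 14×14 + 5
14 = 2×5 + 4
5 = 1×4 + 1
4 = 4×1 + 0  (stop)
So 4838/201 = [24; 14, 2, 1, 4].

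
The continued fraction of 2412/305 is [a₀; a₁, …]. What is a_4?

2412 = 7·305 + 277   →  a_0 = 7
305 = 1·277 + 28   →  a_1 = 1
277 = 9·28 + 25   →  a_2 = 9
28 = 1·25 + 3   →  a_3 = 1
25 = 8·3 + 1   →  a_4 = 8

8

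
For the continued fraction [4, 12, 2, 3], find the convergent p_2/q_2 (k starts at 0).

102/25

Using pₖ = aₖpₖ₋₁ + pₖ₋₂, qₖ = aₖqₖ₋₁ + qₖ₋₂ (with p₋₁=1, p₋₂=0, q₋₁=0, q₋₂=1):
  k=0: a=4, p=4, q=1
  k=1: a=12, p=49, q=12
  k=2: a=2, p=102, q=25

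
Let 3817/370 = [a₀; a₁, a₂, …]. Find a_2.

3817 = 10·370 + 117   →  a_0 = 10
370 = 3·117 + 19   →  a_1 = 3
117 = 6·19 + 3   →  a_2 = 6

6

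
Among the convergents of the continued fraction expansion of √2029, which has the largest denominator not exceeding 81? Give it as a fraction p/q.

2027/45

√2029 = [45; 22, 1, 1, 22, 90, …] (period length 5).
Convergents:
  p_0/q_0 = 45/1
  p_1/q_1 = 991/22
  p_2/q_2 = 1036/23
  p_3/q_3 = 2027/45
  p_4/q_4 = 45630/1013
q_3 = 45 ≤ 81 < 1013 = q_4, so the answer is 2027/45.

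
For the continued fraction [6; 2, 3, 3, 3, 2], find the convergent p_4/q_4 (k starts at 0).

Using pₖ = aₖpₖ₋₁ + pₖ₋₂, qₖ = aₖqₖ₋₁ + qₖ₋₂ (with p₋₁=1, p₋₂=0, q₋₁=0, q₋₂=1):
  k=0: a=6, p=6, q=1
  k=1: a=2, p=13, q=2
  k=2: a=3, p=45, q=7
  k=3: a=3, p=148, q=23
  k=4: a=3, p=489, q=76

489/76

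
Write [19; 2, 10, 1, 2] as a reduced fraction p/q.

1305/67

Fold from the inside: start with 2/1.
  1 + 1/2 = 3/2
  10 + 2/3 = 32/3
  2 + 3/32 = 67/32
  19 + 32/67 = 1305/67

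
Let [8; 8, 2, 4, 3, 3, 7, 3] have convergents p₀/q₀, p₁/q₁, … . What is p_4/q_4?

1989/245

Using pₖ = aₖpₖ₋₁ + pₖ₋₂, qₖ = aₖqₖ₋₁ + qₖ₋₂ (with p₋₁=1, p₋₂=0, q₋₁=0, q₋₂=1):
  k=0: a=8, p=8, q=1
  k=1: a=8, p=65, q=8
  k=2: a=2, p=138, q=17
  k=3: a=4, p=617, q=76
  k=4: a=3, p=1989, q=245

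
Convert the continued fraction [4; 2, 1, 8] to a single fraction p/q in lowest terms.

Using pₖ = aₖpₖ₋₁ + pₖ₋₂ and qₖ = aₖqₖ₋₁ + qₖ₋₂:
  k=0: a=4, p=4, q=1
  k=1: a=2, p=9, q=2
  k=2: a=1, p=13, q=3
  k=3: a=8, p=113, q=26

113/26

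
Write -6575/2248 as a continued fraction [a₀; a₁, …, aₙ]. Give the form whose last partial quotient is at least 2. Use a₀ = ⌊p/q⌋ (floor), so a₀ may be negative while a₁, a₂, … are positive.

-6575 = -3*2248 + 169
2248 = 13*169 + 51
169 = 3*51 + 16
51 = 3*16 + 3
16 = 5*3 + 1
3 = 3*1 + 0  (stop)
So -6575/2248 = [-3; 13, 3, 3, 5, 3].

[-3; 13, 3, 3, 5, 3]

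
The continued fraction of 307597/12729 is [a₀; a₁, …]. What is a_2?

307597 = 24·12729 + 2101   →  a_0 = 24
12729 = 6·2101 + 123   →  a_1 = 6
2101 = 17·123 + 10   →  a_2 = 17

17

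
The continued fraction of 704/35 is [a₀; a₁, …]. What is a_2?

704 = 20·35 + 4   →  a_0 = 20
35 = 8·4 + 3   →  a_1 = 8
4 = 1·3 + 1   →  a_2 = 1

1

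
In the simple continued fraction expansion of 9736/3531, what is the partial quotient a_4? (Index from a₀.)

9736 = 2·3531 + 2674   →  a_0 = 2
3531 = 1·2674 + 857   →  a_1 = 1
2674 = 3·857 + 103   →  a_2 = 3
857 = 8·103 + 33   →  a_3 = 8
103 = 3·33 + 4   →  a_4 = 3

3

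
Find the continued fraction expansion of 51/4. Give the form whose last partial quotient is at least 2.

[12; 1, 3]

51 = 12×4 + 3
4 = 1×3 + 1
3 = 3×1 + 0  (stop)
So 51/4 = [12; 1, 3].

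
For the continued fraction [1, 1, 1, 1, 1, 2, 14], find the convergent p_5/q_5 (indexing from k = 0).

21/13

Using pₖ = aₖpₖ₋₁ + pₖ₋₂, qₖ = aₖqₖ₋₁ + qₖ₋₂ (with p₋₁=1, p₋₂=0, q₋₁=0, q₋₂=1):
  k=0: a=1, p=1, q=1
  k=1: a=1, p=2, q=1
  k=2: a=1, p=3, q=2
  k=3: a=1, p=5, q=3
  k=4: a=1, p=8, q=5
  k=5: a=2, p=21, q=13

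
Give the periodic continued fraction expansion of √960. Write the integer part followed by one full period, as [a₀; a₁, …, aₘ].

a₀ = ⌊√960⌋ = 30.

[30; 1, 60]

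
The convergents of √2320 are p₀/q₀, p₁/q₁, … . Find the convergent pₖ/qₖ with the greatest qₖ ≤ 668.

√2320 = [48; 6, 96, …] (period length 2).
Convergents:
  p_0/q_0 = 48/1
  p_1/q_1 = 289/6
  p_2/q_2 = 27792/577
  p_3/q_3 = 167041/3468
q_2 = 577 ≤ 668 < 3468 = q_3, so the answer is 27792/577.

27792/577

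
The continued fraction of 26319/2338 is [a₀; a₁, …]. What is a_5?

26319 = 11·2338 + 601   →  a_0 = 11
2338 = 3·601 + 535   →  a_1 = 3
601 = 1·535 + 66   →  a_2 = 1
535 = 8·66 + 7   →  a_3 = 8
66 = 9·7 + 3   →  a_4 = 9
7 = 2·3 + 1   →  a_5 = 2

2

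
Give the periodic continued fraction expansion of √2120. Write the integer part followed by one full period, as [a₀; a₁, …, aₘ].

a₀ = ⌊√2120⌋ = 46.
With m₀=0, d₀=1 and mₖ₊₁ = dₖaₖ − mₖ, dₖ₊₁ = (n − mₖ₊₁²)/dₖ, aₖ₊₁ = ⌊(a₀+mₖ₊₁)/dₖ₊₁⌋:
  k=1: m=46, d=4, a=23
  k=2: m=46, d=1, a=92
d=1 and a=2a₀=92 at k=2, so the next step gives (m, d) = (46, 4) again — its k=1 value — and the period has length 2.

[46; 23, 92]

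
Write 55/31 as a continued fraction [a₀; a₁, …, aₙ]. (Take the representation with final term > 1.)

55 = 1×31 + 24
31 = 1×24 + 7
24 = 3×7 + 3
7 = 2×3 + 1
3 = 3×1 + 0  (stop)
So 55/31 = [1; 1, 3, 2, 3].

[1; 1, 3, 2, 3]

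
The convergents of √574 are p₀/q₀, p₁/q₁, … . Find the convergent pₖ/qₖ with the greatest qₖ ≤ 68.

575/24

√574 = [23; 1, 22, 1, 46, …] (period length 4).
Convergents:
  p_0/q_0 = 23/1
  p_1/q_1 = 24/1
  p_2/q_2 = 551/23
  p_3/q_3 = 575/24
  p_4/q_4 = 27001/1127
q_3 = 24 ≤ 68 < 1127 = q_4, so the answer is 575/24.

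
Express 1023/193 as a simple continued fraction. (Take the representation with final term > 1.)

[5; 3, 3, 19]

1023 = 5*193 + 58
193 = 3*58 + 19
58 = 3*19 + 1
19 = 19*1 + 0  (stop)
So 1023/193 = [5; 3, 3, 19].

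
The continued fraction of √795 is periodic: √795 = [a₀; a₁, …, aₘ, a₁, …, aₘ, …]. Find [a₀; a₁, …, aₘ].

a₀ = ⌊√795⌋ = 28.
With m₀=0, d₀=1 and mₖ₊₁ = dₖaₖ − mₖ, dₖ₊₁ = (n − mₖ₊₁²)/dₖ, aₖ₊₁ = ⌊(a₀+mₖ₊₁)/dₖ₊₁⌋:
  k=1: m=28, d=11, a=5
  k=2: m=27, d=6, a=9
  k=3: m=27, d=11, a=5
  k=4: m=28, d=1, a=56
d=1 and a=2a₀=56 at k=4, so the next step gives (m, d) = (28, 11) again — its k=1 value — and the period has length 4.

[28; 5, 9, 5, 56]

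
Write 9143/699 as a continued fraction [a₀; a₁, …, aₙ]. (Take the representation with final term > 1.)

[13; 12, 2, 13, 2]

9143 = 13·699 + 56
699 = 12·56 + 27
56 = 2·27 + 2
27 = 13·2 + 1
2 = 2·1 + 0  (stop)
So 9143/699 = [13; 12, 2, 13, 2].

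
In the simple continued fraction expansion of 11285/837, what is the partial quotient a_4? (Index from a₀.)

11285 = 13·837 + 404   →  a_0 = 13
837 = 2·404 + 29   →  a_1 = 2
404 = 13·29 + 27   →  a_2 = 13
29 = 1·27 + 2   →  a_3 = 1
27 = 13·2 + 1   →  a_4 = 13

13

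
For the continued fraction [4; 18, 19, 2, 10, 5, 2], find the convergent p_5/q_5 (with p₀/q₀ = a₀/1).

Using pₖ = aₖpₖ₋₁ + pₖ₋₂, qₖ = aₖqₖ₋₁ + qₖ₋₂ (with p₋₁=1, p₋₂=0, q₋₁=0, q₋₂=1):
  k=0: a=4, p=4, q=1
  k=1: a=18, p=73, q=18
  k=2: a=19, p=1391, q=343
  k=3: a=2, p=2855, q=704
  k=4: a=10, p=29941, q=7383
  k=5: a=5, p=152560, q=37619

152560/37619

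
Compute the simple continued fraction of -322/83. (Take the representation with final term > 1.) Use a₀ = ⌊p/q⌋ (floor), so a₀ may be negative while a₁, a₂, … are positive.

[-4; 8, 3, 3]

-322 = -4*83 + 10
83 = 8*10 + 3
10 = 3*3 + 1
3 = 3*1 + 0  (stop)
So -322/83 = [-4; 8, 3, 3].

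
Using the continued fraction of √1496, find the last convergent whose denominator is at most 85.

√1496 = [38; 1, 2, 9, 2, 1, 76, …] (period length 6).
Convergents:
  p_0/q_0 = 38/1
  p_1/q_1 = 39/1
  p_2/q_2 = 116/3
  p_3/q_3 = 1083/28
  p_4/q_4 = 2282/59
  p_5/q_5 = 3365/87
q_4 = 59 ≤ 85 < 87 = q_5, so the answer is 2282/59.

2282/59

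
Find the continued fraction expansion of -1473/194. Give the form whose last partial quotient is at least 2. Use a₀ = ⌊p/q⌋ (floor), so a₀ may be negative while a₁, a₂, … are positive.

[-8; 2, 2, 5, 7]

-1473 = -8*194 + 79
194 = 2*79 + 36
79 = 2*36 + 7
36 = 5*7 + 1
7 = 7*1 + 0  (stop)
So -1473/194 = [-8; 2, 2, 5, 7].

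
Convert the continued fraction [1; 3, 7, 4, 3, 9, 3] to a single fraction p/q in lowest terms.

Fold from the inside: start with 3/1.
  9 + 1/3 = 28/3
  3 + 3/28 = 87/28
  4 + 28/87 = 376/87
  7 + 87/376 = 2719/376
  3 + 376/2719 = 8533/2719
  1 + 2719/8533 = 11252/8533

11252/8533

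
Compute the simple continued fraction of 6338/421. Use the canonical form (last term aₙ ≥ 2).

[15; 18, 3, 3, 2]

6338 = 15·421 + 23
421 = 18·23 + 7
23 = 3·7 + 2
7 = 3·2 + 1
2 = 2·1 + 0  (stop)
So 6338/421 = [15; 18, 3, 3, 2].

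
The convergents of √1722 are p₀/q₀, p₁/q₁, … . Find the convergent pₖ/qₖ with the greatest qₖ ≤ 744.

√1722 = [41; 2, 82, …] (period length 2).
Convergents:
  p_0/q_0 = 41/1
  p_1/q_1 = 83/2
  p_2/q_2 = 6847/165
  p_3/q_3 = 13777/332
  p_4/q_4 = 1136561/27389
q_3 = 332 ≤ 744 < 27389 = q_4, so the answer is 13777/332.

13777/332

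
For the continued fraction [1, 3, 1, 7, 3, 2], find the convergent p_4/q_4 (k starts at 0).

Using pₖ = aₖpₖ₋₁ + pₖ₋₂, qₖ = aₖqₖ₋₁ + qₖ₋₂ (with p₋₁=1, p₋₂=0, q₋₁=0, q₋₂=1):
  k=0: a=1, p=1, q=1
  k=1: a=3, p=4, q=3
  k=2: a=1, p=5, q=4
  k=3: a=7, p=39, q=31
  k=4: a=3, p=122, q=97

122/97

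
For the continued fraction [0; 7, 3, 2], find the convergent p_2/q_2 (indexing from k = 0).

Using pₖ = aₖpₖ₋₁ + pₖ₋₂, qₖ = aₖqₖ₋₁ + qₖ₋₂ (with p₋₁=1, p₋₂=0, q₋₁=0, q₋₂=1):
  k=0: a=0, p=0, q=1
  k=1: a=7, p=1, q=7
  k=2: a=3, p=3, q=22

3/22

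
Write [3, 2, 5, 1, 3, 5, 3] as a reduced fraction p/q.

Fold from the inside: start with 3/1.
  5 + 1/3 = 16/3
  3 + 3/16 = 51/16
  1 + 16/51 = 67/51
  5 + 51/67 = 386/67
  2 + 67/386 = 839/386
  3 + 386/839 = 2903/839

2903/839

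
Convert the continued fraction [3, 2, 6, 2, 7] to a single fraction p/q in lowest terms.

Fold from the inside: start with 7/1.
  2 + 1/7 = 15/7
  6 + 7/15 = 97/15
  2 + 15/97 = 209/97
  3 + 97/209 = 724/209

724/209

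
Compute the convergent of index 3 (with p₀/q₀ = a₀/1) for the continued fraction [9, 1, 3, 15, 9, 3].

Using pₖ = aₖpₖ₋₁ + pₖ₋₂, qₖ = aₖqₖ₋₁ + qₖ₋₂ (with p₋₁=1, p₋₂=0, q₋₁=0, q₋₂=1):
  k=0: a=9, p=9, q=1
  k=1: a=1, p=10, q=1
  k=2: a=3, p=39, q=4
  k=3: a=15, p=595, q=61

595/61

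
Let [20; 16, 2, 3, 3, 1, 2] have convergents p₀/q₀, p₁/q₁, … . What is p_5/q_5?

9890/493

Using pₖ = aₖpₖ₋₁ + pₖ₋₂, qₖ = aₖqₖ₋₁ + qₖ₋₂ (with p₋₁=1, p₋₂=0, q₋₁=0, q₋₂=1):
  k=0: a=20, p=20, q=1
  k=1: a=16, p=321, q=16
  k=2: a=2, p=662, q=33
  k=3: a=3, p=2307, q=115
  k=4: a=3, p=7583, q=378
  k=5: a=1, p=9890, q=493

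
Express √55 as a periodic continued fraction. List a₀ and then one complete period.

[7; 2, 2, 2, 14]

a₀ = ⌊√55⌋ = 7.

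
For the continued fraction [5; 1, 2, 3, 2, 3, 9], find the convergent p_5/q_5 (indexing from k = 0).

Using pₖ = aₖpₖ₋₁ + pₖ₋₂, qₖ = aₖqₖ₋₁ + qₖ₋₂ (with p₋₁=1, p₋₂=0, q₋₁=0, q₋₂=1):
  k=0: a=5, p=5, q=1
  k=1: a=1, p=6, q=1
  k=2: a=2, p=17, q=3
  k=3: a=3, p=57, q=10
  k=4: a=2, p=131, q=23
  k=5: a=3, p=450, q=79

450/79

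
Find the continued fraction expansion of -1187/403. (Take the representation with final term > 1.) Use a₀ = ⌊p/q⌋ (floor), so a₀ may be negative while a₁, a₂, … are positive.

-1187 = -3×403 + 22
403 = 18×22 + 7
22 = 3×7 + 1
7 = 7×1 + 0  (stop)
So -1187/403 = [-3; 18, 3, 7].

[-3; 18, 3, 7]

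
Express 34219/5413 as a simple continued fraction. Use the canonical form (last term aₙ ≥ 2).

34219 = 6·5413 + 1741
5413 = 3·1741 + 190
1741 = 9·190 + 31
190 = 6·31 + 4
31 = 7·4 + 3
4 = 1·3 + 1
3 = 3·1 + 0  (stop)
So 34219/5413 = [6; 3, 9, 6, 7, 1, 3].

[6; 3, 9, 6, 7, 1, 3]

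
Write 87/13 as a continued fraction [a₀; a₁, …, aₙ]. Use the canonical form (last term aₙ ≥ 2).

[6; 1, 2, 4]

87 = 6*13 + 9
13 = 1*9 + 4
9 = 2*4 + 1
4 = 4*1 + 0  (stop)
So 87/13 = [6; 1, 2, 4].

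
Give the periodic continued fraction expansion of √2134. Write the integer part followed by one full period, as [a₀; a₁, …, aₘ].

[46; 5, 8, 5, 92]

a₀ = ⌊√2134⌋ = 46.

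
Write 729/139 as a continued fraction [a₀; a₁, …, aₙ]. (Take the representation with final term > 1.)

[5; 4, 11, 3]

729 = 5·139 + 34
139 = 4·34 + 3
34 = 11·3 + 1
3 = 3·1 + 0  (stop)
So 729/139 = [5; 4, 11, 3].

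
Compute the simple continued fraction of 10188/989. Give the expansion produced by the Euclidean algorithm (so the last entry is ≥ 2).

[10; 3, 3, 7, 3, 4]

10188 = 10×989 + 298
989 = 3×298 + 95
298 = 3×95 + 13
95 = 7×13 + 4
13 = 3×4 + 1
4 = 4×1 + 0  (stop)
So 10188/989 = [10; 3, 3, 7, 3, 4].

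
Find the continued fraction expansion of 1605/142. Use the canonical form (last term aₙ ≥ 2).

[11; 3, 3, 3, 4]

1605 = 11·142 + 43
142 = 3·43 + 13
43 = 3·13 + 4
13 = 3·4 + 1
4 = 4·1 + 0  (stop)
So 1605/142 = [11; 3, 3, 3, 4].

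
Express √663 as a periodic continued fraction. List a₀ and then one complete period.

a₀ = ⌊√663⌋ = 25.
With m₀=0, d₀=1 and mₖ₊₁ = dₖaₖ − mₖ, dₖ₊₁ = (n − mₖ₊₁²)/dₖ, aₖ₊₁ = ⌊(a₀+mₖ₊₁)/dₖ₊₁⌋:
  k=1: m=25, d=38, a=1
  k=2: m=13, d=13, a=2
  k=3: m=13, d=38, a=1
  k=4: m=25, d=1, a=50
d=1 and a=2a₀=50 at k=4, so the next step gives (m, d) = (25, 38) again — its k=1 value — and the period has length 4.

[25; 1, 2, 1, 50]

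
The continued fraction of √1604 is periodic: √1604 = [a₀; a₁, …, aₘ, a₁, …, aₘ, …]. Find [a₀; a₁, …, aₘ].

a₀ = ⌊√1604⌋ = 40.
With m₀=0, d₀=1 and mₖ₊₁ = dₖaₖ − mₖ, dₖ₊₁ = (n − mₖ₊₁²)/dₖ, aₖ₊₁ = ⌊(a₀+mₖ₊₁)/dₖ₊₁⌋:
  k=1: m=40, d=4, a=20
  k=2: m=40, d=1, a=80
d=1 and a=2a₀=80 at k=2, so the next step gives (m, d) = (40, 4) again — its k=1 value — and the period has length 2.

[40; 20, 80]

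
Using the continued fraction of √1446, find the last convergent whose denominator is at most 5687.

109858/2889

√1446 = [38; 38, 76, …] (period length 2).
Convergents:
  p_0/q_0 = 38/1
  p_1/q_1 = 1445/38
  p_2/q_2 = 109858/2889
  p_3/q_3 = 4176049/109820
q_2 = 2889 ≤ 5687 < 109820 = q_3, so the answer is 109858/2889.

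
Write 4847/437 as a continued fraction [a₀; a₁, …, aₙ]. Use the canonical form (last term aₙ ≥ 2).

[11; 10, 1, 12, 3]

4847 = 11*437 + 40
437 = 10*40 + 37
40 = 1*37 + 3
37 = 12*3 + 1
3 = 3*1 + 0  (stop)
So 4847/437 = [11; 10, 1, 12, 3].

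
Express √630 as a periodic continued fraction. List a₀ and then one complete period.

a₀ = ⌊√630⌋ = 25.

[25; 10, 50]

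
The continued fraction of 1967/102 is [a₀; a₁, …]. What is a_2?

1

1967 = 19·102 + 29   →  a_0 = 19
102 = 3·29 + 15   →  a_1 = 3
29 = 1·15 + 14   →  a_2 = 1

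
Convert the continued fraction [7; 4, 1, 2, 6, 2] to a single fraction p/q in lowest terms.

1385/192

Using pₖ = aₖpₖ₋₁ + pₖ₋₂ and qₖ = aₖqₖ₋₁ + qₖ₋₂:
  k=0: a=7, p=7, q=1
  k=1: a=4, p=29, q=4
  k=2: a=1, p=36, q=5
  k=3: a=2, p=101, q=14
  k=4: a=6, p=642, q=89
  k=5: a=2, p=1385, q=192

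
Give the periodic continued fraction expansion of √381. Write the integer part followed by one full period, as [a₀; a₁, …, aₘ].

[19; 1, 1, 12, 1, 1, 38]

a₀ = ⌊√381⌋ = 19.
With m₀=0, d₀=1 and mₖ₊₁ = dₖaₖ − mₖ, dₖ₊₁ = (n − mₖ₊₁²)/dₖ, aₖ₊₁ = ⌊(a₀+mₖ₊₁)/dₖ₊₁⌋:
  k=1: m=19, d=20, a=1
  k=2: m=1, d=19, a=1
  k=3: m=18, d=3, a=12
  k=4: m=18, d=19, a=1
  k=5: m=1, d=20, a=1
  k=6: m=19, d=1, a=38
d=1 and a=2a₀=38 at k=6, so the next step gives (m, d) = (19, 20) again — its k=1 value — and the period has length 6.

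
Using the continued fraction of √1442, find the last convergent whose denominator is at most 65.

1443/38

√1442 = [37; 1, 36, 1, 74, …] (period length 4).
Convergents:
  p_0/q_0 = 37/1
  p_1/q_1 = 38/1
  p_2/q_2 = 1405/37
  p_3/q_3 = 1443/38
  p_4/q_4 = 108187/2849
q_3 = 38 ≤ 65 < 2849 = q_4, so the answer is 1443/38.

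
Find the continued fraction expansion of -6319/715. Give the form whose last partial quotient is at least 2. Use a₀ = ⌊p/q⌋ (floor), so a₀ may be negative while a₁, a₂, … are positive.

[-9; 6, 6, 9, 2]

-6319 = -9·715 + 116
715 = 6·116 + 19
116 = 6·19 + 2
19 = 9·2 + 1
2 = 2·1 + 0  (stop)
So -6319/715 = [-9; 6, 6, 9, 2].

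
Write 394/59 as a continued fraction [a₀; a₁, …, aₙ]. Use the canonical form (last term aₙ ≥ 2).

[6; 1, 2, 9, 2]

394 = 6×59 + 40
59 = 1×40 + 19
40 = 2×19 + 2
19 = 9×2 + 1
2 = 2×1 + 0  (stop)
So 394/59 = [6; 1, 2, 9, 2].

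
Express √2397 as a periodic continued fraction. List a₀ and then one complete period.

a₀ = ⌊√2397⌋ = 48.
With m₀=0, d₀=1 and mₖ₊₁ = dₖaₖ − mₖ, dₖ₊₁ = (n − mₖ₊₁²)/dₖ, aₖ₊₁ = ⌊(a₀+mₖ₊₁)/dₖ₊₁⌋:
  k=1: m=48, d=93, a=1
  k=2: m=45, d=4, a=23
  k=3: m=47, d=47, a=2
  k=4: m=47, d=4, a=23
  k=5: m=45, d=93, a=1
  k=6: m=48, d=1, a=96
d=1 and a=2a₀=96 at k=6, so the next step gives (m, d) = (48, 93) again — its k=1 value — and the period has length 6.

[48; 1, 23, 2, 23, 1, 96]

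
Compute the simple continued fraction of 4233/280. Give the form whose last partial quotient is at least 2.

4233 = 15*280 + 33
280 = 8*33 + 16
33 = 2*16 + 1
16 = 16*1 + 0  (stop)
So 4233/280 = [15; 8, 2, 16].

[15; 8, 2, 16]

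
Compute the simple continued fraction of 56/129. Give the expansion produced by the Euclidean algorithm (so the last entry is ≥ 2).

[0; 2, 3, 3, 2, 2]

56 = 0×129 + 56
129 = 2×56 + 17
56 = 3×17 + 5
17 = 3×5 + 2
5 = 2×2 + 1
2 = 2×1 + 0  (stop)
So 56/129 = [0; 2, 3, 3, 2, 2].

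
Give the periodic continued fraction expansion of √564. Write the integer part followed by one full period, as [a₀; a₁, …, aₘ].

[23; 1, 2, 1, 46]

a₀ = ⌊√564⌋ = 23.
With m₀=0, d₀=1 and mₖ₊₁ = dₖaₖ − mₖ, dₖ₊₁ = (n − mₖ₊₁²)/dₖ, aₖ₊₁ = ⌊(a₀+mₖ₊₁)/dₖ₊₁⌋:
  k=1: m=23, d=35, a=1
  k=2: m=12, d=12, a=2
  k=3: m=12, d=35, a=1
  k=4: m=23, d=1, a=46
d=1 and a=2a₀=46 at k=4, so the next step gives (m, d) = (23, 35) again — its k=1 value — and the period has length 4.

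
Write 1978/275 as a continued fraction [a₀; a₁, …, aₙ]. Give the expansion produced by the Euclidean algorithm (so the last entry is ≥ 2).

[7; 5, 5, 3, 3]

1978 = 7*275 + 53
275 = 5*53 + 10
53 = 5*10 + 3
10 = 3*3 + 1
3 = 3*1 + 0  (stop)
So 1978/275 = [7; 5, 5, 3, 3].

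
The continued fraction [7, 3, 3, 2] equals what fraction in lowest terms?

168/23

Fold from the inside: start with 2/1.
  3 + 1/2 = 7/2
  3 + 2/7 = 23/7
  7 + 7/23 = 168/23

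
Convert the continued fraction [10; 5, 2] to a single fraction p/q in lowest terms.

112/11

Using pₖ = aₖpₖ₋₁ + pₖ₋₂ and qₖ = aₖqₖ₋₁ + qₖ₋₂:
  k=0: a=10, p=10, q=1
  k=1: a=5, p=51, q=5
  k=2: a=2, p=112, q=11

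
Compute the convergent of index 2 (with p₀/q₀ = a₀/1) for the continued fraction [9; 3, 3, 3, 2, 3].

Using pₖ = aₖpₖ₋₁ + pₖ₋₂, qₖ = aₖqₖ₋₁ + qₖ₋₂ (with p₋₁=1, p₋₂=0, q₋₁=0, q₋₂=1):
  k=0: a=9, p=9, q=1
  k=1: a=3, p=28, q=3
  k=2: a=3, p=93, q=10

93/10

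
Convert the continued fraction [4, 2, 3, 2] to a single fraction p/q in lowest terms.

71/16

Using pₖ = aₖpₖ₋₁ + pₖ₋₂ and qₖ = aₖqₖ₋₁ + qₖ₋₂:
  k=0: a=4, p=4, q=1
  k=1: a=2, p=9, q=2
  k=2: a=3, p=31, q=7
  k=3: a=2, p=71, q=16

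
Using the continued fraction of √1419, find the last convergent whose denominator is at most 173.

4219/112

√1419 = [37; 1, 2, 37, 2, 1, 74, …] (period length 6).
Convergents:
  p_0/q_0 = 37/1
  p_1/q_1 = 38/1
  p_2/q_2 = 113/3
  p_3/q_3 = 4219/112
  p_4/q_4 = 8551/227
q_3 = 112 ≤ 173 < 227 = q_4, so the answer is 4219/112.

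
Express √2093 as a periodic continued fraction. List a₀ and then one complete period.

a₀ = ⌊√2093⌋ = 45.

[45; 1, 2, 1, 90]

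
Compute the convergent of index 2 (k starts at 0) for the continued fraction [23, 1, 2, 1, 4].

Using pₖ = aₖpₖ₋₁ + pₖ₋₂, qₖ = aₖqₖ₋₁ + qₖ₋₂ (with p₋₁=1, p₋₂=0, q₋₁=0, q₋₂=1):
  k=0: a=23, p=23, q=1
  k=1: a=1, p=24, q=1
  k=2: a=2, p=71, q=3

71/3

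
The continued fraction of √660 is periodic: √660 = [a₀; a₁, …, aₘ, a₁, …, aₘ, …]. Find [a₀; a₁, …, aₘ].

a₀ = ⌊√660⌋ = 25.
With m₀=0, d₀=1 and mₖ₊₁ = dₖaₖ − mₖ, dₖ₊₁ = (n − mₖ₊₁²)/dₖ, aₖ₊₁ = ⌊(a₀+mₖ₊₁)/dₖ₊₁⌋:
  k=1: m=25, d=35, a=1
  k=2: m=10, d=16, a=2
  k=3: m=22, d=11, a=4
  k=4: m=22, d=16, a=2
  k=5: m=10, d=35, a=1
  k=6: m=25, d=1, a=50
d=1 and a=2a₀=50 at k=6, so the next step gives (m, d) = (25, 35) again — its k=1 value — and the period has length 6.

[25; 1, 2, 4, 2, 1, 50]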